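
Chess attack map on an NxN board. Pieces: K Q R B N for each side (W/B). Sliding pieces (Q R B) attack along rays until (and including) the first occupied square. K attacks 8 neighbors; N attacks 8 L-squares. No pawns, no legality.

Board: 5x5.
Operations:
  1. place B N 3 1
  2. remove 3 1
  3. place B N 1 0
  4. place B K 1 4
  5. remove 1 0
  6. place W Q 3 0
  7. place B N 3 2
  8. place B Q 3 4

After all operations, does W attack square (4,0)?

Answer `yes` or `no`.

Answer: yes

Derivation:
Op 1: place BN@(3,1)
Op 2: remove (3,1)
Op 3: place BN@(1,0)
Op 4: place BK@(1,4)
Op 5: remove (1,0)
Op 6: place WQ@(3,0)
Op 7: place BN@(3,2)
Op 8: place BQ@(3,4)
Per-piece attacks for W:
  WQ@(3,0): attacks (3,1) (3,2) (4,0) (2,0) (1,0) (0,0) (4,1) (2,1) (1,2) (0,3) [ray(0,1) blocked at (3,2)]
W attacks (4,0): yes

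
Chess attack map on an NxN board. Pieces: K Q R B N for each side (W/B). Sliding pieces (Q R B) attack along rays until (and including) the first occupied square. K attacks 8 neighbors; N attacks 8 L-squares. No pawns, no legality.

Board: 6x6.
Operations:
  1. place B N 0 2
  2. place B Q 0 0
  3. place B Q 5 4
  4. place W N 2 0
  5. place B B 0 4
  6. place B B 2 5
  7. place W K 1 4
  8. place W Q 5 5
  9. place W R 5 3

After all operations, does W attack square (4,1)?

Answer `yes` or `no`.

Answer: yes

Derivation:
Op 1: place BN@(0,2)
Op 2: place BQ@(0,0)
Op 3: place BQ@(5,4)
Op 4: place WN@(2,0)
Op 5: place BB@(0,4)
Op 6: place BB@(2,5)
Op 7: place WK@(1,4)
Op 8: place WQ@(5,5)
Op 9: place WR@(5,3)
Per-piece attacks for W:
  WK@(1,4): attacks (1,5) (1,3) (2,4) (0,4) (2,5) (2,3) (0,5) (0,3)
  WN@(2,0): attacks (3,2) (4,1) (1,2) (0,1)
  WR@(5,3): attacks (5,4) (5,2) (5,1) (5,0) (4,3) (3,3) (2,3) (1,3) (0,3) [ray(0,1) blocked at (5,4)]
  WQ@(5,5): attacks (5,4) (4,5) (3,5) (2,5) (4,4) (3,3) (2,2) (1,1) (0,0) [ray(0,-1) blocked at (5,4); ray(-1,0) blocked at (2,5); ray(-1,-1) blocked at (0,0)]
W attacks (4,1): yes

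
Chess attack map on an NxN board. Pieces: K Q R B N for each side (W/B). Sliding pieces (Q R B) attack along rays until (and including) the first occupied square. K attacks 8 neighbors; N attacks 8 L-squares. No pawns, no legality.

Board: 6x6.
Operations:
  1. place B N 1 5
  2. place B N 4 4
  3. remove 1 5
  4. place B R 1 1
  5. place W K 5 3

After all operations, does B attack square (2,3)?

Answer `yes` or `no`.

Op 1: place BN@(1,5)
Op 2: place BN@(4,4)
Op 3: remove (1,5)
Op 4: place BR@(1,1)
Op 5: place WK@(5,3)
Per-piece attacks for B:
  BR@(1,1): attacks (1,2) (1,3) (1,4) (1,5) (1,0) (2,1) (3,1) (4,1) (5,1) (0,1)
  BN@(4,4): attacks (2,5) (5,2) (3,2) (2,3)
B attacks (2,3): yes

Answer: yes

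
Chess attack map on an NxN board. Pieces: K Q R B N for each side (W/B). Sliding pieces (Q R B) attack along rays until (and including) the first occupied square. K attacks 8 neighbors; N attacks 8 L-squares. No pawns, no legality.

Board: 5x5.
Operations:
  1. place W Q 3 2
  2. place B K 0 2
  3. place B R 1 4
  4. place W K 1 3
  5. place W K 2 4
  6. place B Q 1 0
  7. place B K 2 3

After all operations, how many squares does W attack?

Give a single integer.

Answer: 18

Derivation:
Op 1: place WQ@(3,2)
Op 2: place BK@(0,2)
Op 3: place BR@(1,4)
Op 4: place WK@(1,3)
Op 5: place WK@(2,4)
Op 6: place BQ@(1,0)
Op 7: place BK@(2,3)
Per-piece attacks for W:
  WK@(1,3): attacks (1,4) (1,2) (2,3) (0,3) (2,4) (2,2) (0,4) (0,2)
  WK@(2,4): attacks (2,3) (3,4) (1,4) (3,3) (1,3)
  WQ@(3,2): attacks (3,3) (3,4) (3,1) (3,0) (4,2) (2,2) (1,2) (0,2) (4,3) (4,1) (2,3) (2,1) (1,0) [ray(-1,0) blocked at (0,2); ray(-1,1) blocked at (2,3); ray(-1,-1) blocked at (1,0)]
Union (18 distinct): (0,2) (0,3) (0,4) (1,0) (1,2) (1,3) (1,4) (2,1) (2,2) (2,3) (2,4) (3,0) (3,1) (3,3) (3,4) (4,1) (4,2) (4,3)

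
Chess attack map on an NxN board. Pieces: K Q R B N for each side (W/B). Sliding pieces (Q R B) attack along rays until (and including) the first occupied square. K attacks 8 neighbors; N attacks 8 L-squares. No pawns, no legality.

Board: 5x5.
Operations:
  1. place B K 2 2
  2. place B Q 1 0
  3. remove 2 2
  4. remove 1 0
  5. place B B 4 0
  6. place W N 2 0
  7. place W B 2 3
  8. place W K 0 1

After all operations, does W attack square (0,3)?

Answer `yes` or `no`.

Answer: no

Derivation:
Op 1: place BK@(2,2)
Op 2: place BQ@(1,0)
Op 3: remove (2,2)
Op 4: remove (1,0)
Op 5: place BB@(4,0)
Op 6: place WN@(2,0)
Op 7: place WB@(2,3)
Op 8: place WK@(0,1)
Per-piece attacks for W:
  WK@(0,1): attacks (0,2) (0,0) (1,1) (1,2) (1,0)
  WN@(2,0): attacks (3,2) (4,1) (1,2) (0,1)
  WB@(2,3): attacks (3,4) (3,2) (4,1) (1,4) (1,2) (0,1) [ray(-1,-1) blocked at (0,1)]
W attacks (0,3): no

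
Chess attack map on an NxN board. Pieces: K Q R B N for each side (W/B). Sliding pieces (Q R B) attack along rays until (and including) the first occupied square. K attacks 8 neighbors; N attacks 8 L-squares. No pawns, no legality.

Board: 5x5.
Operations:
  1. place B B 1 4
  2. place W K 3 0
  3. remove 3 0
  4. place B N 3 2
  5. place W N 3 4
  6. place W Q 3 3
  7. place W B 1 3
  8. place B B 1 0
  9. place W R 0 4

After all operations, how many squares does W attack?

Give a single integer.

Op 1: place BB@(1,4)
Op 2: place WK@(3,0)
Op 3: remove (3,0)
Op 4: place BN@(3,2)
Op 5: place WN@(3,4)
Op 6: place WQ@(3,3)
Op 7: place WB@(1,3)
Op 8: place BB@(1,0)
Op 9: place WR@(0,4)
Per-piece attacks for W:
  WR@(0,4): attacks (0,3) (0,2) (0,1) (0,0) (1,4) [ray(1,0) blocked at (1,4)]
  WB@(1,3): attacks (2,4) (2,2) (3,1) (4,0) (0,4) (0,2) [ray(-1,1) blocked at (0,4)]
  WQ@(3,3): attacks (3,4) (3,2) (4,3) (2,3) (1,3) (4,4) (4,2) (2,4) (2,2) (1,1) (0,0) [ray(0,1) blocked at (3,4); ray(0,-1) blocked at (3,2); ray(-1,0) blocked at (1,3)]
  WN@(3,4): attacks (4,2) (2,2) (1,3)
Union (18 distinct): (0,0) (0,1) (0,2) (0,3) (0,4) (1,1) (1,3) (1,4) (2,2) (2,3) (2,4) (3,1) (3,2) (3,4) (4,0) (4,2) (4,3) (4,4)

Answer: 18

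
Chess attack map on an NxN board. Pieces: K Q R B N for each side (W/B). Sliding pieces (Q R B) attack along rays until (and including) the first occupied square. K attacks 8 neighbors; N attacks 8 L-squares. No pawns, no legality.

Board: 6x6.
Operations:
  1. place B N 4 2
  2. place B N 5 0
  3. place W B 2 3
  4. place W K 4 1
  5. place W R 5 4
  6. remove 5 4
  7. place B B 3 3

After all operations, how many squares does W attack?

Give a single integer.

Answer: 15

Derivation:
Op 1: place BN@(4,2)
Op 2: place BN@(5,0)
Op 3: place WB@(2,3)
Op 4: place WK@(4,1)
Op 5: place WR@(5,4)
Op 6: remove (5,4)
Op 7: place BB@(3,3)
Per-piece attacks for W:
  WB@(2,3): attacks (3,4) (4,5) (3,2) (4,1) (1,4) (0,5) (1,2) (0,1) [ray(1,-1) blocked at (4,1)]
  WK@(4,1): attacks (4,2) (4,0) (5,1) (3,1) (5,2) (5,0) (3,2) (3,0)
Union (15 distinct): (0,1) (0,5) (1,2) (1,4) (3,0) (3,1) (3,2) (3,4) (4,0) (4,1) (4,2) (4,5) (5,0) (5,1) (5,2)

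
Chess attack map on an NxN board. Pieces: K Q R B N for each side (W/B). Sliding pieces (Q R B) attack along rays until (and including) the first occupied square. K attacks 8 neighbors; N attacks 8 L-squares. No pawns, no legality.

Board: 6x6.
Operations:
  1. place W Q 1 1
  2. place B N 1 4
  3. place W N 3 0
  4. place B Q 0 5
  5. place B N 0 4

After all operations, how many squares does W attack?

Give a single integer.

Answer: 18

Derivation:
Op 1: place WQ@(1,1)
Op 2: place BN@(1,4)
Op 3: place WN@(3,0)
Op 4: place BQ@(0,5)
Op 5: place BN@(0,4)
Per-piece attacks for W:
  WQ@(1,1): attacks (1,2) (1,3) (1,4) (1,0) (2,1) (3,1) (4,1) (5,1) (0,1) (2,2) (3,3) (4,4) (5,5) (2,0) (0,2) (0,0) [ray(0,1) blocked at (1,4)]
  WN@(3,0): attacks (4,2) (5,1) (2,2) (1,1)
Union (18 distinct): (0,0) (0,1) (0,2) (1,0) (1,1) (1,2) (1,3) (1,4) (2,0) (2,1) (2,2) (3,1) (3,3) (4,1) (4,2) (4,4) (5,1) (5,5)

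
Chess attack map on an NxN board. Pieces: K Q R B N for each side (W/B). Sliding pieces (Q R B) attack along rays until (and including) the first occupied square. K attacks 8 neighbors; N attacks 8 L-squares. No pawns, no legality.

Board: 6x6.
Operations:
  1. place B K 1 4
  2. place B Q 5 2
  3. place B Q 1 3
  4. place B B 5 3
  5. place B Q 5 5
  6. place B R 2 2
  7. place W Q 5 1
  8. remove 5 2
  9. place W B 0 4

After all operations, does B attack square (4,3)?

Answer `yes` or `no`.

Answer: yes

Derivation:
Op 1: place BK@(1,4)
Op 2: place BQ@(5,2)
Op 3: place BQ@(1,3)
Op 4: place BB@(5,3)
Op 5: place BQ@(5,5)
Op 6: place BR@(2,2)
Op 7: place WQ@(5,1)
Op 8: remove (5,2)
Op 9: place WB@(0,4)
Per-piece attacks for B:
  BQ@(1,3): attacks (1,4) (1,2) (1,1) (1,0) (2,3) (3,3) (4,3) (5,3) (0,3) (2,4) (3,5) (2,2) (0,4) (0,2) [ray(0,1) blocked at (1,4); ray(1,0) blocked at (5,3); ray(1,-1) blocked at (2,2); ray(-1,1) blocked at (0,4)]
  BK@(1,4): attacks (1,5) (1,3) (2,4) (0,4) (2,5) (2,3) (0,5) (0,3)
  BR@(2,2): attacks (2,3) (2,4) (2,5) (2,1) (2,0) (3,2) (4,2) (5,2) (1,2) (0,2)
  BB@(5,3): attacks (4,4) (3,5) (4,2) (3,1) (2,0)
  BQ@(5,5): attacks (5,4) (5,3) (4,5) (3,5) (2,5) (1,5) (0,5) (4,4) (3,3) (2,2) [ray(0,-1) blocked at (5,3); ray(-1,-1) blocked at (2,2)]
B attacks (4,3): yes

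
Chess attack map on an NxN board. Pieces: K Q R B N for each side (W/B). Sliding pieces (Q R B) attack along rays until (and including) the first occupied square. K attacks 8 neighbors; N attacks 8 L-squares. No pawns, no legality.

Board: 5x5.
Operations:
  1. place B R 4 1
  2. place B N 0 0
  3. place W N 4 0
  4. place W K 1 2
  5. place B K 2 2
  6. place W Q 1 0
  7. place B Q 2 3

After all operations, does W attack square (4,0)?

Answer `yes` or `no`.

Op 1: place BR@(4,1)
Op 2: place BN@(0,0)
Op 3: place WN@(4,0)
Op 4: place WK@(1,2)
Op 5: place BK@(2,2)
Op 6: place WQ@(1,0)
Op 7: place BQ@(2,3)
Per-piece attacks for W:
  WQ@(1,0): attacks (1,1) (1,2) (2,0) (3,0) (4,0) (0,0) (2,1) (3,2) (4,3) (0,1) [ray(0,1) blocked at (1,2); ray(1,0) blocked at (4,0); ray(-1,0) blocked at (0,0)]
  WK@(1,2): attacks (1,3) (1,1) (2,2) (0,2) (2,3) (2,1) (0,3) (0,1)
  WN@(4,0): attacks (3,2) (2,1)
W attacks (4,0): yes

Answer: yes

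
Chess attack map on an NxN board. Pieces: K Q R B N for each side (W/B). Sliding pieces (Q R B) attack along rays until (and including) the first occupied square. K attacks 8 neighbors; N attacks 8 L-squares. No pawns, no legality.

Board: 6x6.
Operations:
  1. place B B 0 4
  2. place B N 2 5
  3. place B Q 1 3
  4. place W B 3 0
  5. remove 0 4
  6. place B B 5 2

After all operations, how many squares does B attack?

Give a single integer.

Answer: 23

Derivation:
Op 1: place BB@(0,4)
Op 2: place BN@(2,5)
Op 3: place BQ@(1,3)
Op 4: place WB@(3,0)
Op 5: remove (0,4)
Op 6: place BB@(5,2)
Per-piece attacks for B:
  BQ@(1,3): attacks (1,4) (1,5) (1,2) (1,1) (1,0) (2,3) (3,3) (4,3) (5,3) (0,3) (2,4) (3,5) (2,2) (3,1) (4,0) (0,4) (0,2)
  BN@(2,5): attacks (3,3) (4,4) (1,3) (0,4)
  BB@(5,2): attacks (4,3) (3,4) (2,5) (4,1) (3,0) [ray(-1,1) blocked at (2,5); ray(-1,-1) blocked at (3,0)]
Union (23 distinct): (0,2) (0,3) (0,4) (1,0) (1,1) (1,2) (1,3) (1,4) (1,5) (2,2) (2,3) (2,4) (2,5) (3,0) (3,1) (3,3) (3,4) (3,5) (4,0) (4,1) (4,3) (4,4) (5,3)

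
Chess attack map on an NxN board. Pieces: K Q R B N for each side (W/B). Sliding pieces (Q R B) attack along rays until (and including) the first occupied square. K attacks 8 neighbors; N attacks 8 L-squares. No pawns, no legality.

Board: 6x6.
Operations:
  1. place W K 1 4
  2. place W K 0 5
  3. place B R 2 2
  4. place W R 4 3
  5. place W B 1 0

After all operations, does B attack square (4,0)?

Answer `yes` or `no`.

Op 1: place WK@(1,4)
Op 2: place WK@(0,5)
Op 3: place BR@(2,2)
Op 4: place WR@(4,3)
Op 5: place WB@(1,0)
Per-piece attacks for B:
  BR@(2,2): attacks (2,3) (2,4) (2,5) (2,1) (2,0) (3,2) (4,2) (5,2) (1,2) (0,2)
B attacks (4,0): no

Answer: no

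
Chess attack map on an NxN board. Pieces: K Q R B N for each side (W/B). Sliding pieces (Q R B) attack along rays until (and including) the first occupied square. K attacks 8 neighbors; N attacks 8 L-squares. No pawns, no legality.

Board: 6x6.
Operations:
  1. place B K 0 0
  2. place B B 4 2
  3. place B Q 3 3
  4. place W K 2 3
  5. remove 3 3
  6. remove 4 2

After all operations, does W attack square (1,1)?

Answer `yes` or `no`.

Op 1: place BK@(0,0)
Op 2: place BB@(4,2)
Op 3: place BQ@(3,3)
Op 4: place WK@(2,3)
Op 5: remove (3,3)
Op 6: remove (4,2)
Per-piece attacks for W:
  WK@(2,3): attacks (2,4) (2,2) (3,3) (1,3) (3,4) (3,2) (1,4) (1,2)
W attacks (1,1): no

Answer: no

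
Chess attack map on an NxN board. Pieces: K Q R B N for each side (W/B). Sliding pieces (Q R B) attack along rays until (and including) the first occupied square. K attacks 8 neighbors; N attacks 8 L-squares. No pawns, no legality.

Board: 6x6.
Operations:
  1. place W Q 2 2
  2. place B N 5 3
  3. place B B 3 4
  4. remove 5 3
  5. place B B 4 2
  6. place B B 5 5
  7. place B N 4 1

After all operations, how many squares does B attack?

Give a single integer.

Answer: 16

Derivation:
Op 1: place WQ@(2,2)
Op 2: place BN@(5,3)
Op 3: place BB@(3,4)
Op 4: remove (5,3)
Op 5: place BB@(4,2)
Op 6: place BB@(5,5)
Op 7: place BN@(4,1)
Per-piece attacks for B:
  BB@(3,4): attacks (4,5) (4,3) (5,2) (2,5) (2,3) (1,2) (0,1)
  BN@(4,1): attacks (5,3) (3,3) (2,2) (2,0)
  BB@(4,2): attacks (5,3) (5,1) (3,3) (2,4) (1,5) (3,1) (2,0)
  BB@(5,5): attacks (4,4) (3,3) (2,2) [ray(-1,-1) blocked at (2,2)]
Union (16 distinct): (0,1) (1,2) (1,5) (2,0) (2,2) (2,3) (2,4) (2,5) (3,1) (3,3) (4,3) (4,4) (4,5) (5,1) (5,2) (5,3)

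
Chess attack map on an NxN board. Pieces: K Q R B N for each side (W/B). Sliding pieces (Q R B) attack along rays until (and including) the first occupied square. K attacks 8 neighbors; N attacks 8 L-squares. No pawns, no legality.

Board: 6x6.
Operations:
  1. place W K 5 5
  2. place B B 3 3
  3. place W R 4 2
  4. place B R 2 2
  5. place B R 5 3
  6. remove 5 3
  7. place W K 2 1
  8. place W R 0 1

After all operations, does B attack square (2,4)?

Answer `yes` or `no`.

Op 1: place WK@(5,5)
Op 2: place BB@(3,3)
Op 3: place WR@(4,2)
Op 4: place BR@(2,2)
Op 5: place BR@(5,3)
Op 6: remove (5,3)
Op 7: place WK@(2,1)
Op 8: place WR@(0,1)
Per-piece attacks for B:
  BR@(2,2): attacks (2,3) (2,4) (2,5) (2,1) (3,2) (4,2) (1,2) (0,2) [ray(0,-1) blocked at (2,1); ray(1,0) blocked at (4,2)]
  BB@(3,3): attacks (4,4) (5,5) (4,2) (2,4) (1,5) (2,2) [ray(1,1) blocked at (5,5); ray(1,-1) blocked at (4,2); ray(-1,-1) blocked at (2,2)]
B attacks (2,4): yes

Answer: yes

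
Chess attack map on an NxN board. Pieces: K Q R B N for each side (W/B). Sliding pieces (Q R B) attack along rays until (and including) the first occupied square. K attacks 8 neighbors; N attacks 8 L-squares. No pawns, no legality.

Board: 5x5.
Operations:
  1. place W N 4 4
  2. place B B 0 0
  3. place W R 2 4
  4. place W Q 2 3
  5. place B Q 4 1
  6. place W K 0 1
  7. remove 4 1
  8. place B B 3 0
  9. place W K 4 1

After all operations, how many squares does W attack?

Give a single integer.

Op 1: place WN@(4,4)
Op 2: place BB@(0,0)
Op 3: place WR@(2,4)
Op 4: place WQ@(2,3)
Op 5: place BQ@(4,1)
Op 6: place WK@(0,1)
Op 7: remove (4,1)
Op 8: place BB@(3,0)
Op 9: place WK@(4,1)
Per-piece attacks for W:
  WK@(0,1): attacks (0,2) (0,0) (1,1) (1,2) (1,0)
  WQ@(2,3): attacks (2,4) (2,2) (2,1) (2,0) (3,3) (4,3) (1,3) (0,3) (3,4) (3,2) (4,1) (1,4) (1,2) (0,1) [ray(0,1) blocked at (2,4); ray(1,-1) blocked at (4,1); ray(-1,-1) blocked at (0,1)]
  WR@(2,4): attacks (2,3) (3,4) (4,4) (1,4) (0,4) [ray(0,-1) blocked at (2,3); ray(1,0) blocked at (4,4)]
  WK@(4,1): attacks (4,2) (4,0) (3,1) (3,2) (3,0)
  WN@(4,4): attacks (3,2) (2,3)
Union (25 distinct): (0,0) (0,1) (0,2) (0,3) (0,4) (1,0) (1,1) (1,2) (1,3) (1,4) (2,0) (2,1) (2,2) (2,3) (2,4) (3,0) (3,1) (3,2) (3,3) (3,4) (4,0) (4,1) (4,2) (4,3) (4,4)

Answer: 25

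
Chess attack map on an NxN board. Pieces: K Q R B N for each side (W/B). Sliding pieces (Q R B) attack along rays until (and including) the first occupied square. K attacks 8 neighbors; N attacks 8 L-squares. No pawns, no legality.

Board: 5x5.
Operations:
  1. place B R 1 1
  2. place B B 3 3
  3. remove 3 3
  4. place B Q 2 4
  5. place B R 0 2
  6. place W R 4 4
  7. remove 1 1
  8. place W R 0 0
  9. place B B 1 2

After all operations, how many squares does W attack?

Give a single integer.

Answer: 11

Derivation:
Op 1: place BR@(1,1)
Op 2: place BB@(3,3)
Op 3: remove (3,3)
Op 4: place BQ@(2,4)
Op 5: place BR@(0,2)
Op 6: place WR@(4,4)
Op 7: remove (1,1)
Op 8: place WR@(0,0)
Op 9: place BB@(1,2)
Per-piece attacks for W:
  WR@(0,0): attacks (0,1) (0,2) (1,0) (2,0) (3,0) (4,0) [ray(0,1) blocked at (0,2)]
  WR@(4,4): attacks (4,3) (4,2) (4,1) (4,0) (3,4) (2,4) [ray(-1,0) blocked at (2,4)]
Union (11 distinct): (0,1) (0,2) (1,0) (2,0) (2,4) (3,0) (3,4) (4,0) (4,1) (4,2) (4,3)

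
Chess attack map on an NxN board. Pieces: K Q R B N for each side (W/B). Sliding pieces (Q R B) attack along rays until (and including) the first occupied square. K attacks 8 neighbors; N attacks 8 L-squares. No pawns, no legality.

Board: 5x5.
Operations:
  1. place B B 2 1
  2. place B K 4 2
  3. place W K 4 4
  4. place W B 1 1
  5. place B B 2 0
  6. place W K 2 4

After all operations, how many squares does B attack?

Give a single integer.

Answer: 11

Derivation:
Op 1: place BB@(2,1)
Op 2: place BK@(4,2)
Op 3: place WK@(4,4)
Op 4: place WB@(1,1)
Op 5: place BB@(2,0)
Op 6: place WK@(2,4)
Per-piece attacks for B:
  BB@(2,0): attacks (3,1) (4,2) (1,1) [ray(1,1) blocked at (4,2); ray(-1,1) blocked at (1,1)]
  BB@(2,1): attacks (3,2) (4,3) (3,0) (1,2) (0,3) (1,0)
  BK@(4,2): attacks (4,3) (4,1) (3,2) (3,3) (3,1)
Union (11 distinct): (0,3) (1,0) (1,1) (1,2) (3,0) (3,1) (3,2) (3,3) (4,1) (4,2) (4,3)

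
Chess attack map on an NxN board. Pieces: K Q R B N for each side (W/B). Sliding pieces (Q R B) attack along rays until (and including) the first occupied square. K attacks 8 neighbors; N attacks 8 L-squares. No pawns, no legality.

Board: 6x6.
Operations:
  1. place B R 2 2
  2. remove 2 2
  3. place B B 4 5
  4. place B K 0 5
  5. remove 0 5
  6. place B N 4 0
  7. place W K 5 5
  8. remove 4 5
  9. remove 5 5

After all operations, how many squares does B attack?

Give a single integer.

Op 1: place BR@(2,2)
Op 2: remove (2,2)
Op 3: place BB@(4,5)
Op 4: place BK@(0,5)
Op 5: remove (0,5)
Op 6: place BN@(4,0)
Op 7: place WK@(5,5)
Op 8: remove (4,5)
Op 9: remove (5,5)
Per-piece attacks for B:
  BN@(4,0): attacks (5,2) (3,2) (2,1)
Union (3 distinct): (2,1) (3,2) (5,2)

Answer: 3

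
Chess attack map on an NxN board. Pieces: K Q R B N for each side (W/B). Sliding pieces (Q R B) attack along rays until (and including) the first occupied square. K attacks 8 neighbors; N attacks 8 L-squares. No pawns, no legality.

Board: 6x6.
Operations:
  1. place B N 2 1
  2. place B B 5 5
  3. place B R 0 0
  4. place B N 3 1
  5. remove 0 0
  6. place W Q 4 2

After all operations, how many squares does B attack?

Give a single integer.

Op 1: place BN@(2,1)
Op 2: place BB@(5,5)
Op 3: place BR@(0,0)
Op 4: place BN@(3,1)
Op 5: remove (0,0)
Op 6: place WQ@(4,2)
Per-piece attacks for B:
  BN@(2,1): attacks (3,3) (4,2) (1,3) (0,2) (4,0) (0,0)
  BN@(3,1): attacks (4,3) (5,2) (2,3) (1,2) (5,0) (1,0)
  BB@(5,5): attacks (4,4) (3,3) (2,2) (1,1) (0,0)
Union (15 distinct): (0,0) (0,2) (1,0) (1,1) (1,2) (1,3) (2,2) (2,3) (3,3) (4,0) (4,2) (4,3) (4,4) (5,0) (5,2)

Answer: 15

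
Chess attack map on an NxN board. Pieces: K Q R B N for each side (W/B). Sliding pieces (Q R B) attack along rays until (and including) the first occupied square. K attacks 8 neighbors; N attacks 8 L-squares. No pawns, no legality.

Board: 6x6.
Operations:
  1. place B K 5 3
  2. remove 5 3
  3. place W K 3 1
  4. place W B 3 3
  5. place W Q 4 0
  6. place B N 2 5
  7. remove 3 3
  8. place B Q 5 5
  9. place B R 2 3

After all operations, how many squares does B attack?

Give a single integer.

Answer: 20

Derivation:
Op 1: place BK@(5,3)
Op 2: remove (5,3)
Op 3: place WK@(3,1)
Op 4: place WB@(3,3)
Op 5: place WQ@(4,0)
Op 6: place BN@(2,5)
Op 7: remove (3,3)
Op 8: place BQ@(5,5)
Op 9: place BR@(2,3)
Per-piece attacks for B:
  BR@(2,3): attacks (2,4) (2,5) (2,2) (2,1) (2,0) (3,3) (4,3) (5,3) (1,3) (0,3) [ray(0,1) blocked at (2,5)]
  BN@(2,5): attacks (3,3) (4,4) (1,3) (0,4)
  BQ@(5,5): attacks (5,4) (5,3) (5,2) (5,1) (5,0) (4,5) (3,5) (2,5) (4,4) (3,3) (2,2) (1,1) (0,0) [ray(-1,0) blocked at (2,5)]
Union (20 distinct): (0,0) (0,3) (0,4) (1,1) (1,3) (2,0) (2,1) (2,2) (2,4) (2,5) (3,3) (3,5) (4,3) (4,4) (4,5) (5,0) (5,1) (5,2) (5,3) (5,4)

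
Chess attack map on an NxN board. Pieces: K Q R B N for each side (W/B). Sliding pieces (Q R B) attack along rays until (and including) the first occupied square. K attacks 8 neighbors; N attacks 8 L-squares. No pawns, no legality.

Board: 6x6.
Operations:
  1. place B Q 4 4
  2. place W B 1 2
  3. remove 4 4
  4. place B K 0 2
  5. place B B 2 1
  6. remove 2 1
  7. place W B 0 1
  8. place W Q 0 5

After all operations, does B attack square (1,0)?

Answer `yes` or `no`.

Op 1: place BQ@(4,4)
Op 2: place WB@(1,2)
Op 3: remove (4,4)
Op 4: place BK@(0,2)
Op 5: place BB@(2,1)
Op 6: remove (2,1)
Op 7: place WB@(0,1)
Op 8: place WQ@(0,5)
Per-piece attacks for B:
  BK@(0,2): attacks (0,3) (0,1) (1,2) (1,3) (1,1)
B attacks (1,0): no

Answer: no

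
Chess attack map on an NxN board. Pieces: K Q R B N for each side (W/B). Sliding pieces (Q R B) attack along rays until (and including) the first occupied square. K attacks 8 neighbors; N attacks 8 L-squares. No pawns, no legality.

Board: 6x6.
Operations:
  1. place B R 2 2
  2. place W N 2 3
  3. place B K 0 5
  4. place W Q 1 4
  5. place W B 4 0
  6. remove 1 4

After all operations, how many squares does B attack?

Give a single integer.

Op 1: place BR@(2,2)
Op 2: place WN@(2,3)
Op 3: place BK@(0,5)
Op 4: place WQ@(1,4)
Op 5: place WB@(4,0)
Op 6: remove (1,4)
Per-piece attacks for B:
  BK@(0,5): attacks (0,4) (1,5) (1,4)
  BR@(2,2): attacks (2,3) (2,1) (2,0) (3,2) (4,2) (5,2) (1,2) (0,2) [ray(0,1) blocked at (2,3)]
Union (11 distinct): (0,2) (0,4) (1,2) (1,4) (1,5) (2,0) (2,1) (2,3) (3,2) (4,2) (5,2)

Answer: 11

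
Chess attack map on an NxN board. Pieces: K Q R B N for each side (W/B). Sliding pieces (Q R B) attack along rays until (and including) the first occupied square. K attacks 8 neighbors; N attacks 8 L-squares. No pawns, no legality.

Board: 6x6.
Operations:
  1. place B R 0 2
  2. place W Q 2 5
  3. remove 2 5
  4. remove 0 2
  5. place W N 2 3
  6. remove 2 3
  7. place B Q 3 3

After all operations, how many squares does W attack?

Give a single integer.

Answer: 0

Derivation:
Op 1: place BR@(0,2)
Op 2: place WQ@(2,5)
Op 3: remove (2,5)
Op 4: remove (0,2)
Op 5: place WN@(2,3)
Op 6: remove (2,3)
Op 7: place BQ@(3,3)
Per-piece attacks for W:
Union (0 distinct): (none)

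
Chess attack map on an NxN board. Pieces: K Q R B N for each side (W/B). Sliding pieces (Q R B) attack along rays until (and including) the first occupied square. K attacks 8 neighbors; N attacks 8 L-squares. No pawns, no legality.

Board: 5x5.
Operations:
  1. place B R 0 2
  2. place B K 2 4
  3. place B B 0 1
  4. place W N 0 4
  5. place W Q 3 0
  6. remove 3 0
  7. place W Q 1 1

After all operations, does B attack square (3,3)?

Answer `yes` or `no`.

Op 1: place BR@(0,2)
Op 2: place BK@(2,4)
Op 3: place BB@(0,1)
Op 4: place WN@(0,4)
Op 5: place WQ@(3,0)
Op 6: remove (3,0)
Op 7: place WQ@(1,1)
Per-piece attacks for B:
  BB@(0,1): attacks (1,2) (2,3) (3,4) (1,0)
  BR@(0,2): attacks (0,3) (0,4) (0,1) (1,2) (2,2) (3,2) (4,2) [ray(0,1) blocked at (0,4); ray(0,-1) blocked at (0,1)]
  BK@(2,4): attacks (2,3) (3,4) (1,4) (3,3) (1,3)
B attacks (3,3): yes

Answer: yes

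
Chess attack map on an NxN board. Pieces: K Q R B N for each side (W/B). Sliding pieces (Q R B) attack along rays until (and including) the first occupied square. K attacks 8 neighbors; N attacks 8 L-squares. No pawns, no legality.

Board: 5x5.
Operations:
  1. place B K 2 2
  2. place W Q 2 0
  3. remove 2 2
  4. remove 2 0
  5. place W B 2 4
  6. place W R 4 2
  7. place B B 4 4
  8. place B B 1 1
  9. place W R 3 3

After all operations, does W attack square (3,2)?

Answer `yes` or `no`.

Answer: yes

Derivation:
Op 1: place BK@(2,2)
Op 2: place WQ@(2,0)
Op 3: remove (2,2)
Op 4: remove (2,0)
Op 5: place WB@(2,4)
Op 6: place WR@(4,2)
Op 7: place BB@(4,4)
Op 8: place BB@(1,1)
Op 9: place WR@(3,3)
Per-piece attacks for W:
  WB@(2,4): attacks (3,3) (1,3) (0,2) [ray(1,-1) blocked at (3,3)]
  WR@(3,3): attacks (3,4) (3,2) (3,1) (3,0) (4,3) (2,3) (1,3) (0,3)
  WR@(4,2): attacks (4,3) (4,4) (4,1) (4,0) (3,2) (2,2) (1,2) (0,2) [ray(0,1) blocked at (4,4)]
W attacks (3,2): yes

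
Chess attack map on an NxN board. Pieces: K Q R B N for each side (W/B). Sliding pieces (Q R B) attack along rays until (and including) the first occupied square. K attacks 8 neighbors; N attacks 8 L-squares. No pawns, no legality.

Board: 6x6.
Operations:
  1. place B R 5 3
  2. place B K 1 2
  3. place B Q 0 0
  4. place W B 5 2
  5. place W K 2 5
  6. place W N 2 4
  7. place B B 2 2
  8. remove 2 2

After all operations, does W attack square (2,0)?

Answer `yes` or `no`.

Op 1: place BR@(5,3)
Op 2: place BK@(1,2)
Op 3: place BQ@(0,0)
Op 4: place WB@(5,2)
Op 5: place WK@(2,5)
Op 6: place WN@(2,4)
Op 7: place BB@(2,2)
Op 8: remove (2,2)
Per-piece attacks for W:
  WN@(2,4): attacks (4,5) (0,5) (3,2) (4,3) (1,2) (0,3)
  WK@(2,5): attacks (2,4) (3,5) (1,5) (3,4) (1,4)
  WB@(5,2): attacks (4,3) (3,4) (2,5) (4,1) (3,0) [ray(-1,1) blocked at (2,5)]
W attacks (2,0): no

Answer: no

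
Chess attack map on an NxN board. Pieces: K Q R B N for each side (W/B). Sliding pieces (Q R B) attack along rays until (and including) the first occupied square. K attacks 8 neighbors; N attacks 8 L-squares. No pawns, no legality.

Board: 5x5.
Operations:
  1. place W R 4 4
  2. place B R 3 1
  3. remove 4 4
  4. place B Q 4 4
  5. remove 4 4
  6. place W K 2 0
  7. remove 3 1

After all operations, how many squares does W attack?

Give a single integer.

Answer: 5

Derivation:
Op 1: place WR@(4,4)
Op 2: place BR@(3,1)
Op 3: remove (4,4)
Op 4: place BQ@(4,4)
Op 5: remove (4,4)
Op 6: place WK@(2,0)
Op 7: remove (3,1)
Per-piece attacks for W:
  WK@(2,0): attacks (2,1) (3,0) (1,0) (3,1) (1,1)
Union (5 distinct): (1,0) (1,1) (2,1) (3,0) (3,1)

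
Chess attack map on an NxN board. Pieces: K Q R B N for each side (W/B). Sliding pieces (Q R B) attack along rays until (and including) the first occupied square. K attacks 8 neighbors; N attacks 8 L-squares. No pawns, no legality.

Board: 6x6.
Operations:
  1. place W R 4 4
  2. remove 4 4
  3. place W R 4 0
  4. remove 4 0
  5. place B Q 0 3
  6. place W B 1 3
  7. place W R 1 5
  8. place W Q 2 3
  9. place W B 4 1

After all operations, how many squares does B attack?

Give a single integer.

Answer: 11

Derivation:
Op 1: place WR@(4,4)
Op 2: remove (4,4)
Op 3: place WR@(4,0)
Op 4: remove (4,0)
Op 5: place BQ@(0,3)
Op 6: place WB@(1,3)
Op 7: place WR@(1,5)
Op 8: place WQ@(2,3)
Op 9: place WB@(4,1)
Per-piece attacks for B:
  BQ@(0,3): attacks (0,4) (0,5) (0,2) (0,1) (0,0) (1,3) (1,4) (2,5) (1,2) (2,1) (3,0) [ray(1,0) blocked at (1,3)]
Union (11 distinct): (0,0) (0,1) (0,2) (0,4) (0,5) (1,2) (1,3) (1,4) (2,1) (2,5) (3,0)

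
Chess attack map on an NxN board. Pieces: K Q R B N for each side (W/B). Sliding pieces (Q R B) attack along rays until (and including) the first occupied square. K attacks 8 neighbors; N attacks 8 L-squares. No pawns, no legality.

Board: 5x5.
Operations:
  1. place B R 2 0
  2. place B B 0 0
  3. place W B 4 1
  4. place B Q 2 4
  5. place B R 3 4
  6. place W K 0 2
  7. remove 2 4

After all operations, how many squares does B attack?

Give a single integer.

Answer: 15

Derivation:
Op 1: place BR@(2,0)
Op 2: place BB@(0,0)
Op 3: place WB@(4,1)
Op 4: place BQ@(2,4)
Op 5: place BR@(3,4)
Op 6: place WK@(0,2)
Op 7: remove (2,4)
Per-piece attacks for B:
  BB@(0,0): attacks (1,1) (2,2) (3,3) (4,4)
  BR@(2,0): attacks (2,1) (2,2) (2,3) (2,4) (3,0) (4,0) (1,0) (0,0) [ray(-1,0) blocked at (0,0)]
  BR@(3,4): attacks (3,3) (3,2) (3,1) (3,0) (4,4) (2,4) (1,4) (0,4)
Union (15 distinct): (0,0) (0,4) (1,0) (1,1) (1,4) (2,1) (2,2) (2,3) (2,4) (3,0) (3,1) (3,2) (3,3) (4,0) (4,4)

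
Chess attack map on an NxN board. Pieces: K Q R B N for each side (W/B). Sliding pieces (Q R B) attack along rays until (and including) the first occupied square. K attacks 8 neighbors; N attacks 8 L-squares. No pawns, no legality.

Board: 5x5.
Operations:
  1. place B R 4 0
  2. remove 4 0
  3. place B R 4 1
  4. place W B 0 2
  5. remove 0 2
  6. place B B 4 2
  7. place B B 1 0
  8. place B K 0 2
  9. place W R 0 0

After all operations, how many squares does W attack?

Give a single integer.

Answer: 3

Derivation:
Op 1: place BR@(4,0)
Op 2: remove (4,0)
Op 3: place BR@(4,1)
Op 4: place WB@(0,2)
Op 5: remove (0,2)
Op 6: place BB@(4,2)
Op 7: place BB@(1,0)
Op 8: place BK@(0,2)
Op 9: place WR@(0,0)
Per-piece attacks for W:
  WR@(0,0): attacks (0,1) (0,2) (1,0) [ray(0,1) blocked at (0,2); ray(1,0) blocked at (1,0)]
Union (3 distinct): (0,1) (0,2) (1,0)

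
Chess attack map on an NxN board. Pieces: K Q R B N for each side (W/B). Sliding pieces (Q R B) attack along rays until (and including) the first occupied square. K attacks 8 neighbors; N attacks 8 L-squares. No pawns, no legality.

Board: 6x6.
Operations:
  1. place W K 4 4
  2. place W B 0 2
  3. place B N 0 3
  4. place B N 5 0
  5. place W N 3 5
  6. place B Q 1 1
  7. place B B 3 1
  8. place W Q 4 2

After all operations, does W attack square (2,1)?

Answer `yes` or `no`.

Answer: no

Derivation:
Op 1: place WK@(4,4)
Op 2: place WB@(0,2)
Op 3: place BN@(0,3)
Op 4: place BN@(5,0)
Op 5: place WN@(3,5)
Op 6: place BQ@(1,1)
Op 7: place BB@(3,1)
Op 8: place WQ@(4,2)
Per-piece attacks for W:
  WB@(0,2): attacks (1,3) (2,4) (3,5) (1,1) [ray(1,1) blocked at (3,5); ray(1,-1) blocked at (1,1)]
  WN@(3,5): attacks (4,3) (5,4) (2,3) (1,4)
  WQ@(4,2): attacks (4,3) (4,4) (4,1) (4,0) (5,2) (3,2) (2,2) (1,2) (0,2) (5,3) (5,1) (3,3) (2,4) (1,5) (3,1) [ray(0,1) blocked at (4,4); ray(-1,0) blocked at (0,2); ray(-1,-1) blocked at (3,1)]
  WK@(4,4): attacks (4,5) (4,3) (5,4) (3,4) (5,5) (5,3) (3,5) (3,3)
W attacks (2,1): no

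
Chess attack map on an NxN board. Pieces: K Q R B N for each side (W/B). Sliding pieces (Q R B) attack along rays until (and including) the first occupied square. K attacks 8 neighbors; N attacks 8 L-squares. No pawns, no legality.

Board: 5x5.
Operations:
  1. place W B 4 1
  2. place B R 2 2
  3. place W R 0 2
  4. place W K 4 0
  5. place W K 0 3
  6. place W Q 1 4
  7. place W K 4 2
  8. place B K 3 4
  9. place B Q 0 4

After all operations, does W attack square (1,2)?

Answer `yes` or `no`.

Answer: yes

Derivation:
Op 1: place WB@(4,1)
Op 2: place BR@(2,2)
Op 3: place WR@(0,2)
Op 4: place WK@(4,0)
Op 5: place WK@(0,3)
Op 6: place WQ@(1,4)
Op 7: place WK@(4,2)
Op 8: place BK@(3,4)
Op 9: place BQ@(0,4)
Per-piece attacks for W:
  WR@(0,2): attacks (0,3) (0,1) (0,0) (1,2) (2,2) [ray(0,1) blocked at (0,3); ray(1,0) blocked at (2,2)]
  WK@(0,3): attacks (0,4) (0,2) (1,3) (1,4) (1,2)
  WQ@(1,4): attacks (1,3) (1,2) (1,1) (1,0) (2,4) (3,4) (0,4) (2,3) (3,2) (4,1) (0,3) [ray(1,0) blocked at (3,4); ray(-1,0) blocked at (0,4); ray(1,-1) blocked at (4,1); ray(-1,-1) blocked at (0,3)]
  WK@(4,0): attacks (4,1) (3,0) (3,1)
  WB@(4,1): attacks (3,2) (2,3) (1,4) (3,0) [ray(-1,1) blocked at (1,4)]
  WK@(4,2): attacks (4,3) (4,1) (3,2) (3,3) (3,1)
W attacks (1,2): yes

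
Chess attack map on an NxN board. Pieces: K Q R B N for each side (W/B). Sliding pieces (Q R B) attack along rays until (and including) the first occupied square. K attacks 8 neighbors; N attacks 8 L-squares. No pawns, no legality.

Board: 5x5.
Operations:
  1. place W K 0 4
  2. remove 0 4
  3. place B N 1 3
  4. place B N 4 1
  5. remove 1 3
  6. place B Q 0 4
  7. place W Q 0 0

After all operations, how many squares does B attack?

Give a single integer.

Answer: 14

Derivation:
Op 1: place WK@(0,4)
Op 2: remove (0,4)
Op 3: place BN@(1,3)
Op 4: place BN@(4,1)
Op 5: remove (1,3)
Op 6: place BQ@(0,4)
Op 7: place WQ@(0,0)
Per-piece attacks for B:
  BQ@(0,4): attacks (0,3) (0,2) (0,1) (0,0) (1,4) (2,4) (3,4) (4,4) (1,3) (2,2) (3,1) (4,0) [ray(0,-1) blocked at (0,0)]
  BN@(4,1): attacks (3,3) (2,2) (2,0)
Union (14 distinct): (0,0) (0,1) (0,2) (0,3) (1,3) (1,4) (2,0) (2,2) (2,4) (3,1) (3,3) (3,4) (4,0) (4,4)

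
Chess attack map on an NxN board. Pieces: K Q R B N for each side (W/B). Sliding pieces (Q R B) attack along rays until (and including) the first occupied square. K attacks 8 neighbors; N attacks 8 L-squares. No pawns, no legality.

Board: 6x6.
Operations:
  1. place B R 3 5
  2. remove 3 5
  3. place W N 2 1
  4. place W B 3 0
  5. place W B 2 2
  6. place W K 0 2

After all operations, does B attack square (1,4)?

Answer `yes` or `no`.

Answer: no

Derivation:
Op 1: place BR@(3,5)
Op 2: remove (3,5)
Op 3: place WN@(2,1)
Op 4: place WB@(3,0)
Op 5: place WB@(2,2)
Op 6: place WK@(0,2)
Per-piece attacks for B:
B attacks (1,4): no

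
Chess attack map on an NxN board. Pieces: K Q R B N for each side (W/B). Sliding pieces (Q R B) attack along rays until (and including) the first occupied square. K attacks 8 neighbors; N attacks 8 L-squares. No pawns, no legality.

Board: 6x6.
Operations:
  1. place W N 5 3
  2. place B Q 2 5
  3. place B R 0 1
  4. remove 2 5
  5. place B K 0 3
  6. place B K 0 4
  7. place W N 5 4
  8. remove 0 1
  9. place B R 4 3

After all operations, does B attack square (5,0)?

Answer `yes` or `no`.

Op 1: place WN@(5,3)
Op 2: place BQ@(2,5)
Op 3: place BR@(0,1)
Op 4: remove (2,5)
Op 5: place BK@(0,3)
Op 6: place BK@(0,4)
Op 7: place WN@(5,4)
Op 8: remove (0,1)
Op 9: place BR@(4,3)
Per-piece attacks for B:
  BK@(0,3): attacks (0,4) (0,2) (1,3) (1,4) (1,2)
  BK@(0,4): attacks (0,5) (0,3) (1,4) (1,5) (1,3)
  BR@(4,3): attacks (4,4) (4,5) (4,2) (4,1) (4,0) (5,3) (3,3) (2,3) (1,3) (0,3) [ray(1,0) blocked at (5,3); ray(-1,0) blocked at (0,3)]
B attacks (5,0): no

Answer: no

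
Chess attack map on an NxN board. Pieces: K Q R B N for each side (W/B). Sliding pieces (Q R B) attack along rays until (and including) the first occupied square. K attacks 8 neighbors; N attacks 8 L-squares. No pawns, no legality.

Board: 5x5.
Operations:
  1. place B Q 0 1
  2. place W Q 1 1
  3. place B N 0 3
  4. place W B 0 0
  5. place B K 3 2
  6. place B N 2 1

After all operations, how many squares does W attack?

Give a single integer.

Op 1: place BQ@(0,1)
Op 2: place WQ@(1,1)
Op 3: place BN@(0,3)
Op 4: place WB@(0,0)
Op 5: place BK@(3,2)
Op 6: place BN@(2,1)
Per-piece attacks for W:
  WB@(0,0): attacks (1,1) [ray(1,1) blocked at (1,1)]
  WQ@(1,1): attacks (1,2) (1,3) (1,4) (1,0) (2,1) (0,1) (2,2) (3,3) (4,4) (2,0) (0,2) (0,0) [ray(1,0) blocked at (2,1); ray(-1,0) blocked at (0,1); ray(-1,-1) blocked at (0,0)]
Union (13 distinct): (0,0) (0,1) (0,2) (1,0) (1,1) (1,2) (1,3) (1,4) (2,0) (2,1) (2,2) (3,3) (4,4)

Answer: 13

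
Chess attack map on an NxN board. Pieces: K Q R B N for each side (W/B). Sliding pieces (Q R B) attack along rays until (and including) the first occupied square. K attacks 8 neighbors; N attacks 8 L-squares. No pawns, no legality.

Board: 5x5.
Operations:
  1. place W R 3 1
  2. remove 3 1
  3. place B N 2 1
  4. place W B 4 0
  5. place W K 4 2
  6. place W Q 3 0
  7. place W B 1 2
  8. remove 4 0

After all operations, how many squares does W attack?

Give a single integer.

Op 1: place WR@(3,1)
Op 2: remove (3,1)
Op 3: place BN@(2,1)
Op 4: place WB@(4,0)
Op 5: place WK@(4,2)
Op 6: place WQ@(3,0)
Op 7: place WB@(1,2)
Op 8: remove (4,0)
Per-piece attacks for W:
  WB@(1,2): attacks (2,3) (3,4) (2,1) (0,3) (0,1) [ray(1,-1) blocked at (2,1)]
  WQ@(3,0): attacks (3,1) (3,2) (3,3) (3,4) (4,0) (2,0) (1,0) (0,0) (4,1) (2,1) [ray(-1,1) blocked at (2,1)]
  WK@(4,2): attacks (4,3) (4,1) (3,2) (3,3) (3,1)
Union (14 distinct): (0,0) (0,1) (0,3) (1,0) (2,0) (2,1) (2,3) (3,1) (3,2) (3,3) (3,4) (4,0) (4,1) (4,3)

Answer: 14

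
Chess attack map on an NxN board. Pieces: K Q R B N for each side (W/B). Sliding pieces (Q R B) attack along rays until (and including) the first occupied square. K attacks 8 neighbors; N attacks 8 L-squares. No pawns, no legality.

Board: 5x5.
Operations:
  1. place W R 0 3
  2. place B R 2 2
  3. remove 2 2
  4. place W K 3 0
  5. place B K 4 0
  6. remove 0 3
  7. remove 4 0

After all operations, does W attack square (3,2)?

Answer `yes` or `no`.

Answer: no

Derivation:
Op 1: place WR@(0,3)
Op 2: place BR@(2,2)
Op 3: remove (2,2)
Op 4: place WK@(3,0)
Op 5: place BK@(4,0)
Op 6: remove (0,3)
Op 7: remove (4,0)
Per-piece attacks for W:
  WK@(3,0): attacks (3,1) (4,0) (2,0) (4,1) (2,1)
W attacks (3,2): no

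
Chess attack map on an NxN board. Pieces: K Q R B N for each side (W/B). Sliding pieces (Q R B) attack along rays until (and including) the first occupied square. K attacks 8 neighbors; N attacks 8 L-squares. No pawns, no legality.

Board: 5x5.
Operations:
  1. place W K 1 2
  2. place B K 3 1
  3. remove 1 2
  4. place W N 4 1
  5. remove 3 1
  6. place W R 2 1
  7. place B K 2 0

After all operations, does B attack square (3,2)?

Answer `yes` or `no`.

Answer: no

Derivation:
Op 1: place WK@(1,2)
Op 2: place BK@(3,1)
Op 3: remove (1,2)
Op 4: place WN@(4,1)
Op 5: remove (3,1)
Op 6: place WR@(2,1)
Op 7: place BK@(2,0)
Per-piece attacks for B:
  BK@(2,0): attacks (2,1) (3,0) (1,0) (3,1) (1,1)
B attacks (3,2): no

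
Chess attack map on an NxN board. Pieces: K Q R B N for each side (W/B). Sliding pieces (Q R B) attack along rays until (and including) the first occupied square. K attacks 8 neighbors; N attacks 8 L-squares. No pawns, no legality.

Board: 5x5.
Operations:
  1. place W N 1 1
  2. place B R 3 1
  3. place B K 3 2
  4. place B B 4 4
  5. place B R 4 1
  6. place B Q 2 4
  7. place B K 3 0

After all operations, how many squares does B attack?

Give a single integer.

Op 1: place WN@(1,1)
Op 2: place BR@(3,1)
Op 3: place BK@(3,2)
Op 4: place BB@(4,4)
Op 5: place BR@(4,1)
Op 6: place BQ@(2,4)
Op 7: place BK@(3,0)
Per-piece attacks for B:
  BQ@(2,4): attacks (2,3) (2,2) (2,1) (2,0) (3,4) (4,4) (1,4) (0,4) (3,3) (4,2) (1,3) (0,2) [ray(1,0) blocked at (4,4)]
  BK@(3,0): attacks (3,1) (4,0) (2,0) (4,1) (2,1)
  BR@(3,1): attacks (3,2) (3,0) (4,1) (2,1) (1,1) [ray(0,1) blocked at (3,2); ray(0,-1) blocked at (3,0); ray(1,0) blocked at (4,1); ray(-1,0) blocked at (1,1)]
  BK@(3,2): attacks (3,3) (3,1) (4,2) (2,2) (4,3) (4,1) (2,3) (2,1)
  BR@(4,1): attacks (4,2) (4,3) (4,4) (4,0) (3,1) [ray(0,1) blocked at (4,4); ray(-1,0) blocked at (3,1)]
  BB@(4,4): attacks (3,3) (2,2) (1,1) [ray(-1,-1) blocked at (1,1)]
Union (19 distinct): (0,2) (0,4) (1,1) (1,3) (1,4) (2,0) (2,1) (2,2) (2,3) (3,0) (3,1) (3,2) (3,3) (3,4) (4,0) (4,1) (4,2) (4,3) (4,4)

Answer: 19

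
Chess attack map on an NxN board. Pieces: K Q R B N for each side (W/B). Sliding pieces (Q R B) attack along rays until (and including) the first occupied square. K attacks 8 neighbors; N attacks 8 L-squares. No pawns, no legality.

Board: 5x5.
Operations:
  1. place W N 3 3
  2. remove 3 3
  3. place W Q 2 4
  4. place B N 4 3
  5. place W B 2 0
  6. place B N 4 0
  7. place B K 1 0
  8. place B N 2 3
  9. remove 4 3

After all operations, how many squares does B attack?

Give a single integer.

Answer: 11

Derivation:
Op 1: place WN@(3,3)
Op 2: remove (3,3)
Op 3: place WQ@(2,4)
Op 4: place BN@(4,3)
Op 5: place WB@(2,0)
Op 6: place BN@(4,0)
Op 7: place BK@(1,0)
Op 8: place BN@(2,3)
Op 9: remove (4,3)
Per-piece attacks for B:
  BK@(1,0): attacks (1,1) (2,0) (0,0) (2,1) (0,1)
  BN@(2,3): attacks (4,4) (0,4) (3,1) (4,2) (1,1) (0,2)
  BN@(4,0): attacks (3,2) (2,1)
Union (11 distinct): (0,0) (0,1) (0,2) (0,4) (1,1) (2,0) (2,1) (3,1) (3,2) (4,2) (4,4)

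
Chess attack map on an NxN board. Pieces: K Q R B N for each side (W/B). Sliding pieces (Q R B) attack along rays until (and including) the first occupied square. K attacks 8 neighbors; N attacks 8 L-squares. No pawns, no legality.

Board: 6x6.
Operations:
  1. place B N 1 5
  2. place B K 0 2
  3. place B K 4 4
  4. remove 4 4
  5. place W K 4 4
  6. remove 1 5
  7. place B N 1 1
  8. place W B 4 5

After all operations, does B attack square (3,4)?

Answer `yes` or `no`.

Op 1: place BN@(1,5)
Op 2: place BK@(0,2)
Op 3: place BK@(4,4)
Op 4: remove (4,4)
Op 5: place WK@(4,4)
Op 6: remove (1,5)
Op 7: place BN@(1,1)
Op 8: place WB@(4,5)
Per-piece attacks for B:
  BK@(0,2): attacks (0,3) (0,1) (1,2) (1,3) (1,1)
  BN@(1,1): attacks (2,3) (3,2) (0,3) (3,0)
B attacks (3,4): no

Answer: no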